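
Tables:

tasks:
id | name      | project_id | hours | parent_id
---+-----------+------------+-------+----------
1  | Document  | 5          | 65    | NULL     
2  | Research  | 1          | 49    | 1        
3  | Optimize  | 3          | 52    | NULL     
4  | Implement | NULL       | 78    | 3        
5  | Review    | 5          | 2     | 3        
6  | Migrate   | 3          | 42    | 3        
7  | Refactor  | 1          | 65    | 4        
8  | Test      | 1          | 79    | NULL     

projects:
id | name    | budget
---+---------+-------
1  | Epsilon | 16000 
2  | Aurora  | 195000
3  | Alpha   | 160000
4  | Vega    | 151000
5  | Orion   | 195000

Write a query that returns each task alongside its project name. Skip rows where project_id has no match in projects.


INNER JOIN keeps only tasks rows whose project_id matches an id in projects. Walk through each task:
  - task 1 (Document): project_id=5 -> matches Orion
  - task 2 (Research): project_id=1 -> matches Epsilon
  - task 3 (Optimize): project_id=3 -> matches Alpha
  - task 4 (Implement): project_id=NULL, no match -> dropped
  - task 5 (Review): project_id=5 -> matches Orion
  - task 6 (Migrate): project_id=3 -> matches Alpha
  - task 7 (Refactor): project_id=1 -> matches Epsilon
  - task 8 (Test): project_id=1 -> matches Epsilon
So 1 of 8 rows is dropped.

SQL:
SELECT a.name, b.name AS project
FROM tasks a
INNER JOIN projects b ON a.project_id = b.id

Result:
name     | project
---------+--------
Document | Orion  
Research | Epsilon
Optimize | Alpha  
Review   | Orion  
Migrate  | Alpha  
Refactor | Epsilon
Test     | Epsilon


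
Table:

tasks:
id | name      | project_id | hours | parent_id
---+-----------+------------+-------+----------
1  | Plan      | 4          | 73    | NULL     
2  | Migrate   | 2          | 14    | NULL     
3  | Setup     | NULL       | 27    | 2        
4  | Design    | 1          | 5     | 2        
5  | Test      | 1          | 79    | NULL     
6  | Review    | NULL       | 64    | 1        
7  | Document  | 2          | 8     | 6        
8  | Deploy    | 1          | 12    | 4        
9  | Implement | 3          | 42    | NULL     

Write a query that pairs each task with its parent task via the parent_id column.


This is a self-join: tasks is joined to a second copy of itself, matching each row's parent_id to another row's id. Use LEFT JOIN so rows with parent_id=NULL are kept.
  - task 1 (Plan): parent_id=NULL -> NULL
  - task 2 (Migrate): parent_id=NULL -> NULL
  - task 3 (Setup): parent_id=2 -> Migrate
  - task 4 (Design): parent_id=2 -> Migrate
  - task 5 (Test): parent_id=NULL -> NULL
  - task 6 (Review): parent_id=1 -> Plan
  - task 7 (Document): parent_id=6 -> Review
  - task 8 (Deploy): parent_id=4 -> Design
  - task 9 (Implement): parent_id=NULL -> NULL

SQL:
SELECT a.name AS item, b.name AS parent
FROM tasks a
LEFT JOIN tasks b ON a.parent_id = b.id

Result:
item      | parent 
----------+--------
Plan      | NULL   
Migrate   | NULL   
Setup     | Migrate
Design    | Migrate
Test      | NULL   
Review    | Plan   
Document  | Review 
Deploy    | Design 
Implement | NULL   


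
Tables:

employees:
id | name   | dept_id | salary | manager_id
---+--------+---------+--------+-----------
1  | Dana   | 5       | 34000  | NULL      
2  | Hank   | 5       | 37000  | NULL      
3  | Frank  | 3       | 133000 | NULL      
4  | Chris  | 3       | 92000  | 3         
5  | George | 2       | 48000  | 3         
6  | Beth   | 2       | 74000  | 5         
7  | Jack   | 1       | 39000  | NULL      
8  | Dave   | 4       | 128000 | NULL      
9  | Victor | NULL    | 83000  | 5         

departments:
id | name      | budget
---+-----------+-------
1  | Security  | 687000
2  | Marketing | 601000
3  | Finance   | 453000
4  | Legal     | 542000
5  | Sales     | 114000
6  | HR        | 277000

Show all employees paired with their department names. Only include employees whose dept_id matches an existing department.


INNER JOIN keeps only employees rows whose dept_id matches an id in departments. Walk through each employee:
  - employee 1 (Dana): dept_id=5 -> matches Sales
  - employee 2 (Hank): dept_id=5 -> matches Sales
  - employee 3 (Frank): dept_id=3 -> matches Finance
  - employee 4 (Chris): dept_id=3 -> matches Finance
  - employee 5 (George): dept_id=2 -> matches Marketing
  - employee 6 (Beth): dept_id=2 -> matches Marketing
  - employee 7 (Jack): dept_id=1 -> matches Security
  - employee 8 (Dave): dept_id=4 -> matches Legal
  - employee 9 (Victor): dept_id=NULL, no match -> dropped
So 1 of 9 rows is dropped.

SQL:
SELECT a.name, b.name AS department
FROM employees a
INNER JOIN departments b ON a.dept_id = b.id

Result:
name   | department
-------+-----------
Dana   | Sales     
Hank   | Sales     
Frank  | Finance   
Chris  | Finance   
George | Marketing 
Beth   | Marketing 
Jack   | Security  
Dave   | Legal     


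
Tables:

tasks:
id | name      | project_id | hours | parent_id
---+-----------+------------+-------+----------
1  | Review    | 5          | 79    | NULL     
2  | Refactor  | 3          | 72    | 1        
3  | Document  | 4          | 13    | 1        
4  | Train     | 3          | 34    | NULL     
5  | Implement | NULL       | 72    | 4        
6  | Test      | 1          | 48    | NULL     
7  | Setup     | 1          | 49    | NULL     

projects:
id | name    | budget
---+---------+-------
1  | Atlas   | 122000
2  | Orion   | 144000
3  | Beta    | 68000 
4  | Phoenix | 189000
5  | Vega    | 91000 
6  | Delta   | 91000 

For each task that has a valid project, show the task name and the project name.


INNER JOIN keeps only tasks rows whose project_id matches an id in projects. Walk through each task:
  - task 1 (Review): project_id=5 -> matches Vega
  - task 2 (Refactor): project_id=3 -> matches Beta
  - task 3 (Document): project_id=4 -> matches Phoenix
  - task 4 (Train): project_id=3 -> matches Beta
  - task 5 (Implement): project_id=NULL, no match -> dropped
  - task 6 (Test): project_id=1 -> matches Atlas
  - task 7 (Setup): project_id=1 -> matches Atlas
So 1 of 7 rows is dropped.

SQL:
SELECT a.name, b.name AS project
FROM tasks a
INNER JOIN projects b ON a.project_id = b.id

Result:
name     | project
---------+--------
Review   | Vega   
Refactor | Beta   
Document | Phoenix
Train    | Beta   
Test     | Atlas  
Setup    | Atlas  


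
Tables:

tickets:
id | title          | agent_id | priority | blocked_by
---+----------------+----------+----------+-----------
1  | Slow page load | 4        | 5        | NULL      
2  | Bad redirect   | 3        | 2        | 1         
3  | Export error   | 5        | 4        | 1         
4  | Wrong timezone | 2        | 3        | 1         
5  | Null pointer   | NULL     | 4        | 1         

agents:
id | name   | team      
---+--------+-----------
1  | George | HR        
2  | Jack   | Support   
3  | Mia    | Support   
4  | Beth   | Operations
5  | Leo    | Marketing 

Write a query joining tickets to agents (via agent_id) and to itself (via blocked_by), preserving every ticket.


Two LEFT JOINs from the same base table tickets: one to agents via agent_id, one to tickets itself via blocked_by. Both are LEFT so every ticket is preserved.
Match against agents:
  - ticket 1 (Slow page load): agent_id=4 -> matches Beth
  - ticket 2 (Bad redirect): agent_id=3 -> matches Mia
  - ticket 3 (Export error): agent_id=5 -> matches Leo
  - ticket 4 (Wrong timezone): agent_id=2 -> matches Jack
  - ticket 5 (Null pointer): agent_id=NULL, no match -> kept with NULL
Match against tickets (self):
  - ticket 1 (Slow page load): blocked_by=NULL -> NULL
  - ticket 2 (Bad redirect): blocked_by=1 -> Slow page load
  - ticket 3 (Export error): blocked_by=1 -> Slow page load
  - ticket 4 (Wrong timezone): blocked_by=1 -> Slow page load
  - ticket 5 (Null pointer): blocked_by=1 -> Slow page load

SQL:
SELECT a.title, b.name AS agent, c.title AS blocked_by
FROM tickets a
LEFT JOIN agents b ON a.agent_id = b.id
LEFT JOIN tickets c ON a.blocked_by = c.id

Result:
title          | agent | blocked_by    
---------------+-------+---------------
Slow page load | Beth  | NULL          
Bad redirect   | Mia   | Slow page load
Export error   | Leo   | Slow page load
Wrong timezone | Jack  | Slow page load
Null pointer   | NULL  | Slow page load


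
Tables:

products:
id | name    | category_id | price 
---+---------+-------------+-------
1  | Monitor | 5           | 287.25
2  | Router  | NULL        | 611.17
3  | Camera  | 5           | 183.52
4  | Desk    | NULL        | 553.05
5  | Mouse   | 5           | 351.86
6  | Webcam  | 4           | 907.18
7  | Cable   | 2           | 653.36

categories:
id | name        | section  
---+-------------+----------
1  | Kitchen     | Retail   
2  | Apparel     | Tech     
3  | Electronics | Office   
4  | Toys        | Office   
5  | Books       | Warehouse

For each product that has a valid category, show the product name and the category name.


INNER JOIN keeps only products rows whose category_id matches an id in categories. Walk through each product:
  - product 1 (Monitor): category_id=5 -> matches Books
  - product 2 (Router): category_id=NULL, no match -> dropped
  - product 3 (Camera): category_id=5 -> matches Books
  - product 4 (Desk): category_id=NULL, no match -> dropped
  - product 5 (Mouse): category_id=5 -> matches Books
  - product 6 (Webcam): category_id=4 -> matches Toys
  - product 7 (Cable): category_id=2 -> matches Apparel
So 2 of 7 rows are dropped.

SQL:
SELECT a.name, b.name AS category
FROM products a
INNER JOIN categories b ON a.category_id = b.id

Result:
name    | category
--------+---------
Monitor | Books   
Camera  | Books   
Mouse   | Books   
Webcam  | Toys    
Cable   | Apparel 


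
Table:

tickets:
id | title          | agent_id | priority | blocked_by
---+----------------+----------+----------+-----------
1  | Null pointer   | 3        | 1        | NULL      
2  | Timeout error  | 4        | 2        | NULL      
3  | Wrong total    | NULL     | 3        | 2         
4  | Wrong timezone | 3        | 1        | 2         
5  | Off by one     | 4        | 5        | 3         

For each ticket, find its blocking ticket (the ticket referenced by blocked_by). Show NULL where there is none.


This is a self-join: tickets is joined to a second copy of itself, matching each row's blocked_by to another row's id. Use LEFT JOIN so rows with blocked_by=NULL are kept.
  - ticket 1 (Null pointer): blocked_by=NULL -> NULL
  - ticket 2 (Timeout error): blocked_by=NULL -> NULL
  - ticket 3 (Wrong total): blocked_by=2 -> Timeout error
  - ticket 4 (Wrong timezone): blocked_by=2 -> Timeout error
  - ticket 5 (Off by one): blocked_by=3 -> Wrong total

SQL:
SELECT a.title AS item, b.title AS blocked_by
FROM tickets a
LEFT JOIN tickets b ON a.blocked_by = b.id

Result:
item           | blocked_by   
---------------+--------------
Null pointer   | NULL         
Timeout error  | NULL         
Wrong total    | Timeout error
Wrong timezone | Timeout error
Off by one     | Wrong total  


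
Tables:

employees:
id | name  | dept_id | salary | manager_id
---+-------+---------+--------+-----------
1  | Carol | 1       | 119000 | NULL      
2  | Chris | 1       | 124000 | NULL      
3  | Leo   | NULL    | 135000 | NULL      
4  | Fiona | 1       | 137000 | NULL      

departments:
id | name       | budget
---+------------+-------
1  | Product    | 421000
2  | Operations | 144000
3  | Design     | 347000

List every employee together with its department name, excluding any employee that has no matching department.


INNER JOIN keeps only employees rows whose dept_id matches an id in departments. Walk through each employee:
  - employee 1 (Carol): dept_id=1 -> matches Product
  - employee 2 (Chris): dept_id=1 -> matches Product
  - employee 3 (Leo): dept_id=NULL, no match -> dropped
  - employee 4 (Fiona): dept_id=1 -> matches Product
So 1 of 4 rows is dropped.

SQL:
SELECT a.name, b.name AS department
FROM employees a
INNER JOIN departments b ON a.dept_id = b.id

Result:
name  | department
------+-----------
Carol | Product   
Chris | Product   
Fiona | Product   


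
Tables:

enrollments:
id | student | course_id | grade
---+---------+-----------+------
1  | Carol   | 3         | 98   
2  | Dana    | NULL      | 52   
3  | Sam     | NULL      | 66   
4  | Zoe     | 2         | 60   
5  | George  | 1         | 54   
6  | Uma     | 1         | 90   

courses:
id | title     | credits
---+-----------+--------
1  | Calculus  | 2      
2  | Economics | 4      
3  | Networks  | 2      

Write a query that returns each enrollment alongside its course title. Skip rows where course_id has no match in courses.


INNER JOIN keeps only enrollments rows whose course_id matches an id in courses. Walk through each enrollment:
  - enrollment 1 (Carol): course_id=3 -> matches Networks
  - enrollment 2 (Dana): course_id=NULL, no match -> dropped
  - enrollment 3 (Sam): course_id=NULL, no match -> dropped
  - enrollment 4 (Zoe): course_id=2 -> matches Economics
  - enrollment 5 (George): course_id=1 -> matches Calculus
  - enrollment 6 (Uma): course_id=1 -> matches Calculus
So 2 of 6 rows are dropped.

SQL:
SELECT a.student, b.title AS course
FROM enrollments a
INNER JOIN courses b ON a.course_id = b.id

Result:
student | course   
--------+----------
Carol   | Networks 
Zoe     | Economics
George  | Calculus 
Uma     | Calculus 


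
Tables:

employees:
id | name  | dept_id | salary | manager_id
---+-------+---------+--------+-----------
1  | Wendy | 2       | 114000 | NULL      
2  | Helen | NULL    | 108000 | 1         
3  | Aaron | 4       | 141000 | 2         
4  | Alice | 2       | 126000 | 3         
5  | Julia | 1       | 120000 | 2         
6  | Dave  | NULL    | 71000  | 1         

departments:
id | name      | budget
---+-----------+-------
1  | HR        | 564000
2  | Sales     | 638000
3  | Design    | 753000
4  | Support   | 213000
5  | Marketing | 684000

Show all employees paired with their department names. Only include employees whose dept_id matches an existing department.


INNER JOIN keeps only employees rows whose dept_id matches an id in departments. Walk through each employee:
  - employee 1 (Wendy): dept_id=2 -> matches Sales
  - employee 2 (Helen): dept_id=NULL, no match -> dropped
  - employee 3 (Aaron): dept_id=4 -> matches Support
  - employee 4 (Alice): dept_id=2 -> matches Sales
  - employee 5 (Julia): dept_id=1 -> matches HR
  - employee 6 (Dave): dept_id=NULL, no match -> dropped
So 2 of 6 rows are dropped.

SQL:
SELECT a.name, b.name AS department
FROM employees a
INNER JOIN departments b ON a.dept_id = b.id

Result:
name  | department
------+-----------
Wendy | Sales     
Aaron | Support   
Alice | Sales     
Julia | HR        


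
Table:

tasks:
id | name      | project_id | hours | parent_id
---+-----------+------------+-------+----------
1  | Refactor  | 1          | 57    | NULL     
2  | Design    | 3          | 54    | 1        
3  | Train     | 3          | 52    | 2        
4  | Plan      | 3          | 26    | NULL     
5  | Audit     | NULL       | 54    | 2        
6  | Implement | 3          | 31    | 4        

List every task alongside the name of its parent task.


This is a self-join: tasks is joined to a second copy of itself, matching each row's parent_id to another row's id. Use LEFT JOIN so rows with parent_id=NULL are kept.
  - task 1 (Refactor): parent_id=NULL -> NULL
  - task 2 (Design): parent_id=1 -> Refactor
  - task 3 (Train): parent_id=2 -> Design
  - task 4 (Plan): parent_id=NULL -> NULL
  - task 5 (Audit): parent_id=2 -> Design
  - task 6 (Implement): parent_id=4 -> Plan

SQL:
SELECT a.name AS item, b.name AS parent
FROM tasks a
LEFT JOIN tasks b ON a.parent_id = b.id

Result:
item      | parent  
----------+---------
Refactor  | NULL    
Design    | Refactor
Train     | Design  
Plan      | NULL    
Audit     | Design  
Implement | Plan    


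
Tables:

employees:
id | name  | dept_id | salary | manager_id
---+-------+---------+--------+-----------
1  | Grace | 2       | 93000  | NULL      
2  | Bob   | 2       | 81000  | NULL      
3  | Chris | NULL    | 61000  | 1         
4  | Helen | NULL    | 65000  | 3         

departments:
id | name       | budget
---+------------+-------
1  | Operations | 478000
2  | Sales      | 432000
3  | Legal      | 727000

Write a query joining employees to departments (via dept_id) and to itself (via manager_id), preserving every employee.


Two LEFT JOINs from the same base table employees: one to departments via dept_id, one to employees itself via manager_id. Both are LEFT so every employee is preserved.
Match against departments:
  - employee 1 (Grace): dept_id=2 -> matches Sales
  - employee 2 (Bob): dept_id=2 -> matches Sales
  - employee 3 (Chris): dept_id=NULL, no match -> kept with NULL
  - employee 4 (Helen): dept_id=NULL, no match -> kept with NULL
Match against employees (self):
  - employee 1 (Grace): manager_id=NULL -> NULL
  - employee 2 (Bob): manager_id=NULL -> NULL
  - employee 3 (Chris): manager_id=1 -> Grace
  - employee 4 (Helen): manager_id=3 -> Chris

SQL:
SELECT a.name, b.name AS department, c.name AS manager
FROM employees a
LEFT JOIN departments b ON a.dept_id = b.id
LEFT JOIN employees c ON a.manager_id = c.id

Result:
name  | department | manager
------+------------+--------
Grace | Sales      | NULL   
Bob   | Sales      | NULL   
Chris | NULL       | Grace  
Helen | NULL       | Chris  


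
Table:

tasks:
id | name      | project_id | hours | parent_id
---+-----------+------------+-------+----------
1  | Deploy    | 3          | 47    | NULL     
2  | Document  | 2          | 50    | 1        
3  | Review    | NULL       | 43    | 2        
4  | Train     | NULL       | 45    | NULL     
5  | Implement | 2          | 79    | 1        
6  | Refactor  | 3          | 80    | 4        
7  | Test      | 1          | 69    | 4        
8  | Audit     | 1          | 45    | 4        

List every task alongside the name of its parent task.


This is a self-join: tasks is joined to a second copy of itself, matching each row's parent_id to another row's id. Use LEFT JOIN so rows with parent_id=NULL are kept.
  - task 1 (Deploy): parent_id=NULL -> NULL
  - task 2 (Document): parent_id=1 -> Deploy
  - task 3 (Review): parent_id=2 -> Document
  - task 4 (Train): parent_id=NULL -> NULL
  - task 5 (Implement): parent_id=1 -> Deploy
  - task 6 (Refactor): parent_id=4 -> Train
  - task 7 (Test): parent_id=4 -> Train
  - task 8 (Audit): parent_id=4 -> Train

SQL:
SELECT a.name AS item, b.name AS parent
FROM tasks a
LEFT JOIN tasks b ON a.parent_id = b.id

Result:
item      | parent  
----------+---------
Deploy    | NULL    
Document  | Deploy  
Review    | Document
Train     | NULL    
Implement | Deploy  
Refactor  | Train   
Test      | Train   
Audit     | Train   


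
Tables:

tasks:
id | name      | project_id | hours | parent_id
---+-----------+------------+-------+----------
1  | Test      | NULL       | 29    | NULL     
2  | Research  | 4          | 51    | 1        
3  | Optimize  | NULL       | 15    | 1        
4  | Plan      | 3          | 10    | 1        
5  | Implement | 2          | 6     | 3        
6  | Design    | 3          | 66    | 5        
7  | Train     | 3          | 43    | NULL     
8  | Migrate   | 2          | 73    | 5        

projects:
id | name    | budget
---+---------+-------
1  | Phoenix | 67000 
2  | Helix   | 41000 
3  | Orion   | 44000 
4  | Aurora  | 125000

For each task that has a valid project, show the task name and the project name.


INNER JOIN keeps only tasks rows whose project_id matches an id in projects. Walk through each task:
  - task 1 (Test): project_id=NULL, no match -> dropped
  - task 2 (Research): project_id=4 -> matches Aurora
  - task 3 (Optimize): project_id=NULL, no match -> dropped
  - task 4 (Plan): project_id=3 -> matches Orion
  - task 5 (Implement): project_id=2 -> matches Helix
  - task 6 (Design): project_id=3 -> matches Orion
  - task 7 (Train): project_id=3 -> matches Orion
  - task 8 (Migrate): project_id=2 -> matches Helix
So 2 of 8 rows are dropped.

SQL:
SELECT a.name, b.name AS project
FROM tasks a
INNER JOIN projects b ON a.project_id = b.id

Result:
name      | project
----------+--------
Research  | Aurora 
Plan      | Orion  
Implement | Helix  
Design    | Orion  
Train     | Orion  
Migrate   | Helix  


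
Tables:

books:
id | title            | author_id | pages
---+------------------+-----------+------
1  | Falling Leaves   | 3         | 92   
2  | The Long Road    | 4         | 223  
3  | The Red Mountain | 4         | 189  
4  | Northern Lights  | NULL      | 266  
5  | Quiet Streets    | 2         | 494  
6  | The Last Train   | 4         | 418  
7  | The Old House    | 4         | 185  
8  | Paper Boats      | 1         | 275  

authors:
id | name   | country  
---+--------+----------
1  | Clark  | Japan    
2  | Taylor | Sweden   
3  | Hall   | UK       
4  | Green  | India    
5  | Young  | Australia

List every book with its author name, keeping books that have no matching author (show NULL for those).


LEFT JOIN keeps every row from books (the left table); where author_id has no match in authors, the author columns become NULL. Walk through each book:
  - book 1 (Falling Leaves): author_id=3 -> matches Hall
  - book 2 (The Long Road): author_id=4 -> matches Green
  - book 3 (The Red Mountain): author_id=4 -> matches Green
  - book 4 (Northern Lights): author_id=NULL, no match -> kept with NULL
  - book 5 (Quiet Streets): author_id=2 -> matches Taylor
  - book 6 (The Last Train): author_id=4 -> matches Green
  - book 7 (The Old House): author_id=4 -> matches Green
  - book 8 (Paper Boats): author_id=1 -> matches Clark
All 8 rows appear; 1 has NULL author.

SQL:
SELECT a.title, b.name AS author
FROM books a
LEFT JOIN authors b ON a.author_id = b.id

Result:
title            | author
-----------------+-------
Falling Leaves   | Hall  
The Long Road    | Green 
The Red Mountain | Green 
Northern Lights  | NULL  
Quiet Streets    | Taylor
The Last Train   | Green 
The Old House    | Green 
Paper Boats      | Clark 


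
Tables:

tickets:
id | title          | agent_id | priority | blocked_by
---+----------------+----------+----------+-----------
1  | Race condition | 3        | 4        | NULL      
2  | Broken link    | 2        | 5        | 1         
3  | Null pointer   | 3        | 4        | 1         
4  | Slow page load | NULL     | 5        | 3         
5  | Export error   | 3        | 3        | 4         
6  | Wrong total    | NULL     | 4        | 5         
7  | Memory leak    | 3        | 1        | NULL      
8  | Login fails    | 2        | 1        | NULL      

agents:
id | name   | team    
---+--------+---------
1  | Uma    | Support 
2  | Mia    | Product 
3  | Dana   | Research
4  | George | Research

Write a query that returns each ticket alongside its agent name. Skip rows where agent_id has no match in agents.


INNER JOIN keeps only tickets rows whose agent_id matches an id in agents. Walk through each ticket:
  - ticket 1 (Race condition): agent_id=3 -> matches Dana
  - ticket 2 (Broken link): agent_id=2 -> matches Mia
  - ticket 3 (Null pointer): agent_id=3 -> matches Dana
  - ticket 4 (Slow page load): agent_id=NULL, no match -> dropped
  - ticket 5 (Export error): agent_id=3 -> matches Dana
  - ticket 6 (Wrong total): agent_id=NULL, no match -> dropped
  - ticket 7 (Memory leak): agent_id=3 -> matches Dana
  - ticket 8 (Login fails): agent_id=2 -> matches Mia
So 2 of 8 rows are dropped.

SQL:
SELECT a.title, b.name AS agent
FROM tickets a
INNER JOIN agents b ON a.agent_id = b.id

Result:
title          | agent
---------------+------
Race condition | Dana 
Broken link    | Mia  
Null pointer   | Dana 
Export error   | Dana 
Memory leak    | Dana 
Login fails    | Mia  


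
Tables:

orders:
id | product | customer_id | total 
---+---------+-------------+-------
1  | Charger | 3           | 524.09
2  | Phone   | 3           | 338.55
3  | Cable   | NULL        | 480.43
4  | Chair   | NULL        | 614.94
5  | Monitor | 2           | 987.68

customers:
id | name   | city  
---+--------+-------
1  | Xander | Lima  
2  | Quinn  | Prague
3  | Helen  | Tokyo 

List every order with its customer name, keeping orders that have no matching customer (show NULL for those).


LEFT JOIN keeps every row from orders (the left table); where customer_id has no match in customers, the customer columns become NULL. Walk through each order:
  - order 1 (Charger): customer_id=3 -> matches Helen
  - order 2 (Phone): customer_id=3 -> matches Helen
  - order 3 (Cable): customer_id=NULL, no match -> kept with NULL
  - order 4 (Chair): customer_id=NULL, no match -> kept with NULL
  - order 5 (Monitor): customer_id=2 -> matches Quinn
All 5 rows appear; 2 have NULL customer.

SQL:
SELECT a.product, b.name AS customer
FROM orders a
LEFT JOIN customers b ON a.customer_id = b.id

Result:
product | customer
--------+---------
Charger | Helen   
Phone   | Helen   
Cable   | NULL    
Chair   | NULL    
Monitor | Quinn   


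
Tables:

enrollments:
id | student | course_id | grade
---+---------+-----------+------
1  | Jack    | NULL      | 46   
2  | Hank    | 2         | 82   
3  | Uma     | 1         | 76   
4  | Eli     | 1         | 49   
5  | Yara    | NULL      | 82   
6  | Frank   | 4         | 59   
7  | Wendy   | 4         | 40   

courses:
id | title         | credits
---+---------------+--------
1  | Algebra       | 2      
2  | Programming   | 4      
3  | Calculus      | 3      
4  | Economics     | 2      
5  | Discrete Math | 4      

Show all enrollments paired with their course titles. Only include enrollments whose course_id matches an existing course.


INNER JOIN keeps only enrollments rows whose course_id matches an id in courses. Walk through each enrollment:
  - enrollment 1 (Jack): course_id=NULL, no match -> dropped
  - enrollment 2 (Hank): course_id=2 -> matches Programming
  - enrollment 3 (Uma): course_id=1 -> matches Algebra
  - enrollment 4 (Eli): course_id=1 -> matches Algebra
  - enrollment 5 (Yara): course_id=NULL, no match -> dropped
  - enrollment 6 (Frank): course_id=4 -> matches Economics
  - enrollment 7 (Wendy): course_id=4 -> matches Economics
So 2 of 7 rows are dropped.

SQL:
SELECT a.student, b.title AS course
FROM enrollments a
INNER JOIN courses b ON a.course_id = b.id

Result:
student | course     
--------+------------
Hank    | Programming
Uma     | Algebra    
Eli     | Algebra    
Frank   | Economics  
Wendy   | Economics  


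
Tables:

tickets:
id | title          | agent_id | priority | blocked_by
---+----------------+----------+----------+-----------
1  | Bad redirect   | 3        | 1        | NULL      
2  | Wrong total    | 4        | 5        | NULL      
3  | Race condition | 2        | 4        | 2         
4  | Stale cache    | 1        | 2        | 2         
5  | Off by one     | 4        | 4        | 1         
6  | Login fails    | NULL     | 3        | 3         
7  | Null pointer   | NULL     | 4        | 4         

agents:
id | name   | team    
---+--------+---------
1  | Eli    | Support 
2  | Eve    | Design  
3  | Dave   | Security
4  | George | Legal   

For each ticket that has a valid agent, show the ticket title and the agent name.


INNER JOIN keeps only tickets rows whose agent_id matches an id in agents. Walk through each ticket:
  - ticket 1 (Bad redirect): agent_id=3 -> matches Dave
  - ticket 2 (Wrong total): agent_id=4 -> matches George
  - ticket 3 (Race condition): agent_id=2 -> matches Eve
  - ticket 4 (Stale cache): agent_id=1 -> matches Eli
  - ticket 5 (Off by one): agent_id=4 -> matches George
  - ticket 6 (Login fails): agent_id=NULL, no match -> dropped
  - ticket 7 (Null pointer): agent_id=NULL, no match -> dropped
So 2 of 7 rows are dropped.

SQL:
SELECT a.title, b.name AS agent
FROM tickets a
INNER JOIN agents b ON a.agent_id = b.id

Result:
title          | agent 
---------------+-------
Bad redirect   | Dave  
Wrong total    | George
Race condition | Eve   
Stale cache    | Eli   
Off by one     | George


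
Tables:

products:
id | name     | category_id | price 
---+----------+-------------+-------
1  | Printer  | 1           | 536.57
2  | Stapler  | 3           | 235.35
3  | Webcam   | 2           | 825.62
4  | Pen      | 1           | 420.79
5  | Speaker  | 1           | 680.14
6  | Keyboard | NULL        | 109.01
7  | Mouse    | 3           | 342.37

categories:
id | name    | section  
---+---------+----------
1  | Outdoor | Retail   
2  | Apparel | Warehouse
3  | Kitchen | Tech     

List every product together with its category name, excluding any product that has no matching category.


INNER JOIN keeps only products rows whose category_id matches an id in categories. Walk through each product:
  - product 1 (Printer): category_id=1 -> matches Outdoor
  - product 2 (Stapler): category_id=3 -> matches Kitchen
  - product 3 (Webcam): category_id=2 -> matches Apparel
  - product 4 (Pen): category_id=1 -> matches Outdoor
  - product 5 (Speaker): category_id=1 -> matches Outdoor
  - product 6 (Keyboard): category_id=NULL, no match -> dropped
  - product 7 (Mouse): category_id=3 -> matches Kitchen
So 1 of 7 rows is dropped.

SQL:
SELECT a.name, b.name AS category
FROM products a
INNER JOIN categories b ON a.category_id = b.id

Result:
name    | category
--------+---------
Printer | Outdoor 
Stapler | Kitchen 
Webcam  | Apparel 
Pen     | Outdoor 
Speaker | Outdoor 
Mouse   | Kitchen 


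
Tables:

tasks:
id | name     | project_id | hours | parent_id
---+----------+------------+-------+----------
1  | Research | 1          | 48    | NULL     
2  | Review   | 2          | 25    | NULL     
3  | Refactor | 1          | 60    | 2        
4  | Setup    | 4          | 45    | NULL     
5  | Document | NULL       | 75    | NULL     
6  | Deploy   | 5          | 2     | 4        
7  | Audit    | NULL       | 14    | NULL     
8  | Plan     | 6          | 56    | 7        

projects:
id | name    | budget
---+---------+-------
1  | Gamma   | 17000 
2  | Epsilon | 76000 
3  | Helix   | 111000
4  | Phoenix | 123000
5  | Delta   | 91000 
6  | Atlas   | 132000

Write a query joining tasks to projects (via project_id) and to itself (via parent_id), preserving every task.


Two LEFT JOINs from the same base table tasks: one to projects via project_id, one to tasks itself via parent_id. Both are LEFT so every task is preserved.
Match against projects:
  - task 1 (Research): project_id=1 -> matches Gamma
  - task 2 (Review): project_id=2 -> matches Epsilon
  - task 3 (Refactor): project_id=1 -> matches Gamma
  - task 4 (Setup): project_id=4 -> matches Phoenix
  - task 5 (Document): project_id=NULL, no match -> kept with NULL
  - task 6 (Deploy): project_id=5 -> matches Delta
  - task 7 (Audit): project_id=NULL, no match -> kept with NULL
  - task 8 (Plan): project_id=6 -> matches Atlas
Match against tasks (self):
  - task 1 (Research): parent_id=NULL -> NULL
  - task 2 (Review): parent_id=NULL -> NULL
  - task 3 (Refactor): parent_id=2 -> Review
  - task 4 (Setup): parent_id=NULL -> NULL
  - task 5 (Document): parent_id=NULL -> NULL
  - task 6 (Deploy): parent_id=4 -> Setup
  - task 7 (Audit): parent_id=NULL -> NULL
  - task 8 (Plan): parent_id=7 -> Audit

SQL:
SELECT a.name, b.name AS project, c.name AS parent
FROM tasks a
LEFT JOIN projects b ON a.project_id = b.id
LEFT JOIN tasks c ON a.parent_id = c.id

Result:
name     | project | parent
---------+---------+-------
Research | Gamma   | NULL  
Review   | Epsilon | NULL  
Refactor | Gamma   | Review
Setup    | Phoenix | NULL  
Document | NULL    | NULL  
Deploy   | Delta   | Setup 
Audit    | NULL    | NULL  
Plan     | Atlas   | Audit 


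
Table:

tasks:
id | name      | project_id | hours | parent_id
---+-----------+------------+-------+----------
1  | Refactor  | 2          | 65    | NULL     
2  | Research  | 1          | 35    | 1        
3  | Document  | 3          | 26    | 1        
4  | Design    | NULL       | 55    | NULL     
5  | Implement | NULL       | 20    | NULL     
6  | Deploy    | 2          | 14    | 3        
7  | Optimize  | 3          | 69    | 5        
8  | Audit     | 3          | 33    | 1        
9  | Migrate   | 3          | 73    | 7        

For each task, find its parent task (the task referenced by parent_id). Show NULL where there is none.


This is a self-join: tasks is joined to a second copy of itself, matching each row's parent_id to another row's id. Use LEFT JOIN so rows with parent_id=NULL are kept.
  - task 1 (Refactor): parent_id=NULL -> NULL
  - task 2 (Research): parent_id=1 -> Refactor
  - task 3 (Document): parent_id=1 -> Refactor
  - task 4 (Design): parent_id=NULL -> NULL
  - task 5 (Implement): parent_id=NULL -> NULL
  - task 6 (Deploy): parent_id=3 -> Document
  - task 7 (Optimize): parent_id=5 -> Implement
  - task 8 (Audit): parent_id=1 -> Refactor
  - task 9 (Migrate): parent_id=7 -> Optimize

SQL:
SELECT a.name AS item, b.name AS parent
FROM tasks a
LEFT JOIN tasks b ON a.parent_id = b.id

Result:
item      | parent   
----------+----------
Refactor  | NULL     
Research  | Refactor 
Document  | Refactor 
Design    | NULL     
Implement | NULL     
Deploy    | Document 
Optimize  | Implement
Audit     | Refactor 
Migrate   | Optimize 


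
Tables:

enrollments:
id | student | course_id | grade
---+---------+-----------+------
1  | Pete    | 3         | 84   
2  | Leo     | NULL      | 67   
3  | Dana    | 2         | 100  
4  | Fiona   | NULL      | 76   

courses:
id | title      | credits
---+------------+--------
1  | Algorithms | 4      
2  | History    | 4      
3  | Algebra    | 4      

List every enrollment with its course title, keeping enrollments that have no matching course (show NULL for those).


LEFT JOIN keeps every row from enrollments (the left table); where course_id has no match in courses, the course columns become NULL. Walk through each enrollment:
  - enrollment 1 (Pete): course_id=3 -> matches Algebra
  - enrollment 2 (Leo): course_id=NULL, no match -> kept with NULL
  - enrollment 3 (Dana): course_id=2 -> matches History
  - enrollment 4 (Fiona): course_id=NULL, no match -> kept with NULL
All 4 rows appear; 2 have NULL course.

SQL:
SELECT a.student, b.title AS course
FROM enrollments a
LEFT JOIN courses b ON a.course_id = b.id

Result:
student | course 
--------+--------
Pete    | Algebra
Leo     | NULL   
Dana    | History
Fiona   | NULL   


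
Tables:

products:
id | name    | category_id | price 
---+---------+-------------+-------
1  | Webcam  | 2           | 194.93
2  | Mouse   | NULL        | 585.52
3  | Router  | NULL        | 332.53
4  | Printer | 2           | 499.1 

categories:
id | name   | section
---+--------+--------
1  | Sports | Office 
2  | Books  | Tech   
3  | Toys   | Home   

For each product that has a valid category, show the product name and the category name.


INNER JOIN keeps only products rows whose category_id matches an id in categories. Walk through each product:
  - product 1 (Webcam): category_id=2 -> matches Books
  - product 2 (Mouse): category_id=NULL, no match -> dropped
  - product 3 (Router): category_id=NULL, no match -> dropped
  - product 4 (Printer): category_id=2 -> matches Books
So 2 of 4 rows are dropped.

SQL:
SELECT a.name, b.name AS category
FROM products a
INNER JOIN categories b ON a.category_id = b.id

Result:
name    | category
--------+---------
Webcam  | Books   
Printer | Books   


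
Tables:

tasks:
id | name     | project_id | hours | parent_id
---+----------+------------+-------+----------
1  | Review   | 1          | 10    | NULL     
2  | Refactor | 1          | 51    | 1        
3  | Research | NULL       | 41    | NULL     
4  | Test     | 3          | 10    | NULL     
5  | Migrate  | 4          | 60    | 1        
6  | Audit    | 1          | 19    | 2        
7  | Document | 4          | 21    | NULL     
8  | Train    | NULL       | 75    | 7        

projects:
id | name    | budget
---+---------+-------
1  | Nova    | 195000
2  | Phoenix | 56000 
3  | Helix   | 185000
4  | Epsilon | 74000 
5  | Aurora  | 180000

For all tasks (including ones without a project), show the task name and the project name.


LEFT JOIN keeps every row from tasks (the left table); where project_id has no match in projects, the project columns become NULL. Walk through each task:
  - task 1 (Review): project_id=1 -> matches Nova
  - task 2 (Refactor): project_id=1 -> matches Nova
  - task 3 (Research): project_id=NULL, no match -> kept with NULL
  - task 4 (Test): project_id=3 -> matches Helix
  - task 5 (Migrate): project_id=4 -> matches Epsilon
  - task 6 (Audit): project_id=1 -> matches Nova
  - task 7 (Document): project_id=4 -> matches Epsilon
  - task 8 (Train): project_id=NULL, no match -> kept with NULL
All 8 rows appear; 2 have NULL project.

SQL:
SELECT a.name, b.name AS project
FROM tasks a
LEFT JOIN projects b ON a.project_id = b.id

Result:
name     | project
---------+--------
Review   | Nova   
Refactor | Nova   
Research | NULL   
Test     | Helix  
Migrate  | Epsilon
Audit    | Nova   
Document | Epsilon
Train    | NULL   


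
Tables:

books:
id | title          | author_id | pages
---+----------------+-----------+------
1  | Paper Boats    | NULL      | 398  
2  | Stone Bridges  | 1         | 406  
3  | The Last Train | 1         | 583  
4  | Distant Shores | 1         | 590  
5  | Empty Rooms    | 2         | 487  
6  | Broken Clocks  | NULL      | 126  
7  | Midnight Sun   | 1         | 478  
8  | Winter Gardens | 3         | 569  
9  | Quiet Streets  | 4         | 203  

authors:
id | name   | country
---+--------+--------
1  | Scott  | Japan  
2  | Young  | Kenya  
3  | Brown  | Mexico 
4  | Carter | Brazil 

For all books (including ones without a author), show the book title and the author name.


LEFT JOIN keeps every row from books (the left table); where author_id has no match in authors, the author columns become NULL. Walk through each book:
  - book 1 (Paper Boats): author_id=NULL, no match -> kept with NULL
  - book 2 (Stone Bridges): author_id=1 -> matches Scott
  - book 3 (The Last Train): author_id=1 -> matches Scott
  - book 4 (Distant Shores): author_id=1 -> matches Scott
  - book 5 (Empty Rooms): author_id=2 -> matches Young
  - book 6 (Broken Clocks): author_id=NULL, no match -> kept with NULL
  - book 7 (Midnight Sun): author_id=1 -> matches Scott
  - book 8 (Winter Gardens): author_id=3 -> matches Brown
  - book 9 (Quiet Streets): author_id=4 -> matches Carter
All 9 rows appear; 2 have NULL author.

SQL:
SELECT a.title, b.name AS author
FROM books a
LEFT JOIN authors b ON a.author_id = b.id

Result:
title          | author
---------------+-------
Paper Boats    | NULL  
Stone Bridges  | Scott 
The Last Train | Scott 
Distant Shores | Scott 
Empty Rooms    | Young 
Broken Clocks  | NULL  
Midnight Sun   | Scott 
Winter Gardens | Brown 
Quiet Streets  | Carter


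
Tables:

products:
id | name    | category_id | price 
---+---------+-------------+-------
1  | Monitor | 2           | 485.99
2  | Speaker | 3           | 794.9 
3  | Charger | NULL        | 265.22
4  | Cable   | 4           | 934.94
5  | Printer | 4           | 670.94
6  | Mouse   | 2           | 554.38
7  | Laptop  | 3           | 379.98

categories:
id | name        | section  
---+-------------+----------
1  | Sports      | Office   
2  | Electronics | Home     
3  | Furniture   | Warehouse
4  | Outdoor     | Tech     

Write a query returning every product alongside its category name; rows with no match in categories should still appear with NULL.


LEFT JOIN keeps every row from products (the left table); where category_id has no match in categories, the category columns become NULL. Walk through each product:
  - product 1 (Monitor): category_id=2 -> matches Electronics
  - product 2 (Speaker): category_id=3 -> matches Furniture
  - product 3 (Charger): category_id=NULL, no match -> kept with NULL
  - product 4 (Cable): category_id=4 -> matches Outdoor
  - product 5 (Printer): category_id=4 -> matches Outdoor
  - product 6 (Mouse): category_id=2 -> matches Electronics
  - product 7 (Laptop): category_id=3 -> matches Furniture
All 7 rows appear; 1 has NULL category.

SQL:
SELECT a.name, b.name AS category
FROM products a
LEFT JOIN categories b ON a.category_id = b.id

Result:
name    | category   
--------+------------
Monitor | Electronics
Speaker | Furniture  
Charger | NULL       
Cable   | Outdoor    
Printer | Outdoor    
Mouse   | Electronics
Laptop  | Furniture  
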